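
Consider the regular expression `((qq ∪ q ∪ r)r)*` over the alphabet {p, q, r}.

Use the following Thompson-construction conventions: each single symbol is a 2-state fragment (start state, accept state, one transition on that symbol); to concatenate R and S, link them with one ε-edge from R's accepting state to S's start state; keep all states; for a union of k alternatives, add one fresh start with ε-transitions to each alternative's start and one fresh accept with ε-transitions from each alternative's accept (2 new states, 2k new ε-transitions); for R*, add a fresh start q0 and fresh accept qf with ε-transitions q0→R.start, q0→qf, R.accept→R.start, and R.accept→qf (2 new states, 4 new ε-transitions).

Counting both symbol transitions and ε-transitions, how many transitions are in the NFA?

17

Recursing over subexpressions:
Each of the 5 symbol leaves contributes 1 transition (1 symbol, 0 ε).
  qq → 3 transitions (2 symbol, 1 ε)
  qq ∪ q ∪ r → 11 transitions (4 symbol, 7 ε)
  (qq ∪ q ∪ r)r → 13 transitions (5 symbol, 8 ε)
  ((qq ∪ q ∪ r)r)* → 17 transitions (5 symbol, 12 ε)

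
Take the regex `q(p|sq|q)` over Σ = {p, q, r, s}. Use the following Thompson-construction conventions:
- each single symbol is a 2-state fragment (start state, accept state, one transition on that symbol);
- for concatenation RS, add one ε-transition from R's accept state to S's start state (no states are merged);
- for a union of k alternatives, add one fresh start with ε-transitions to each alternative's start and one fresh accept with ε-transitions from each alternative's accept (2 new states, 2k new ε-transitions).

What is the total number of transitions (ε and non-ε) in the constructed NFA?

13

By structural recursion:
Each of the 5 symbol leaves contributes 1 transition (1 symbol, 0 ε).
  sq = 3 transitions (2 symbol, 1 ε)
  p|sq|q = 11 transitions (4 symbol, 7 ε)
  q(p|sq|q) = 13 transitions (5 symbol, 8 ε)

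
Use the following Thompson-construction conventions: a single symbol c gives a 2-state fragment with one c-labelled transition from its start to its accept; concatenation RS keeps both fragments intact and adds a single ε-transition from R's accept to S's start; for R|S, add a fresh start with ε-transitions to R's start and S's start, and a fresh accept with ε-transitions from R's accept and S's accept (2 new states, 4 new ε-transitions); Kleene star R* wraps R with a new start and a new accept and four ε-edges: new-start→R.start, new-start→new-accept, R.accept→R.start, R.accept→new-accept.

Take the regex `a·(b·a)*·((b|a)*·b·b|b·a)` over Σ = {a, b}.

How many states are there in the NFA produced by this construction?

Building bottom-up:
Each of the 9 symbol leaves contributes a 2-state fragment.
  b·a → 4 states
  (b·a)* → 6 states
  b|a → 6 states
  (b|a)* → 8 states
  (b|a)*·b·b → 12 states
  b·a → 4 states
  (b|a)*·b·b|b·a → 18 states
  a·(b·a)*·((b|a)*·b·b|b·a) → 26 states

26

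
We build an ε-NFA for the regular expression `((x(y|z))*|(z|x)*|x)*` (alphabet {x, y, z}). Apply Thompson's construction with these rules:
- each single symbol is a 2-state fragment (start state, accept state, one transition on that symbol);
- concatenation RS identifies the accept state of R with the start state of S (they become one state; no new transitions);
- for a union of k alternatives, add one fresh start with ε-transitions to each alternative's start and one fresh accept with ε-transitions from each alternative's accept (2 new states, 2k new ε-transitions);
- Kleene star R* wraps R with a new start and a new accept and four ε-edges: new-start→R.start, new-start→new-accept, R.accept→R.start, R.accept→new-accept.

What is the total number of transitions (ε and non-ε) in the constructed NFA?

By structural recursion:
Each of the 6 symbol leaves contributes 1 transition (1 symbol, 0 ε).
  y|z → 6 transitions (2 symbol, 4 ε)
  x(y|z) → 7 transitions (3 symbol, 4 ε)
  (x(y|z))* → 11 transitions (3 symbol, 8 ε)
  z|x → 6 transitions (2 symbol, 4 ε)
  (z|x)* → 10 transitions (2 symbol, 8 ε)
  (x(y|z))*|(z|x)*|x → 28 transitions (6 symbol, 22 ε)
  ((x(y|z))*|(z|x)*|x)* → 32 transitions (6 symbol, 26 ε)

32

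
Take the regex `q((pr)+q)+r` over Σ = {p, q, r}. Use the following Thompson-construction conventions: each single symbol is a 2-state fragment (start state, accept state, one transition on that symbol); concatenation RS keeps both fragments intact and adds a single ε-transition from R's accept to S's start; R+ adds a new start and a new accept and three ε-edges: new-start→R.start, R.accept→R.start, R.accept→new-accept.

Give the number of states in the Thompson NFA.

14

Bottom-up over the parse tree:
Each of the 5 symbol leaves contributes a 2-state fragment.
  pr = 4 states
  (pr)+ = 6 states
  (pr)+q = 8 states
  ((pr)+q)+ = 10 states
  q((pr)+q)+r = 14 states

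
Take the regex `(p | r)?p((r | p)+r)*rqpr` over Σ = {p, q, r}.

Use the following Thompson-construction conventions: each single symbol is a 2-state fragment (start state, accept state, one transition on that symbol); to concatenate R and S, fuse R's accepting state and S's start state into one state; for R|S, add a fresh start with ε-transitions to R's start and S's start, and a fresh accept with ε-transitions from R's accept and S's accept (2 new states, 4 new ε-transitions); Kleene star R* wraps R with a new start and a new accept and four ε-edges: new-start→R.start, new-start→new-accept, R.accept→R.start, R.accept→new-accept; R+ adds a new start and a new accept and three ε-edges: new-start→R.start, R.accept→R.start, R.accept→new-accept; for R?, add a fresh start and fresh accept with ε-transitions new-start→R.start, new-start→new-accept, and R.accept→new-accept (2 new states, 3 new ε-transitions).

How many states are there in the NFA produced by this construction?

23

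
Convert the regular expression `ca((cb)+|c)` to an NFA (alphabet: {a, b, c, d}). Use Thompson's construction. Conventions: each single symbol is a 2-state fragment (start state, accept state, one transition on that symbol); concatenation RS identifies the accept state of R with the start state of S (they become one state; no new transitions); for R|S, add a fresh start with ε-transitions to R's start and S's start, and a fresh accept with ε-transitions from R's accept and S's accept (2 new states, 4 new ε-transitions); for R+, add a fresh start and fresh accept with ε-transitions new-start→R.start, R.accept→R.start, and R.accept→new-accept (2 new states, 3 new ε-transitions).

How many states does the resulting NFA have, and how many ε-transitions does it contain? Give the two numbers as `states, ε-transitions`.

11, 7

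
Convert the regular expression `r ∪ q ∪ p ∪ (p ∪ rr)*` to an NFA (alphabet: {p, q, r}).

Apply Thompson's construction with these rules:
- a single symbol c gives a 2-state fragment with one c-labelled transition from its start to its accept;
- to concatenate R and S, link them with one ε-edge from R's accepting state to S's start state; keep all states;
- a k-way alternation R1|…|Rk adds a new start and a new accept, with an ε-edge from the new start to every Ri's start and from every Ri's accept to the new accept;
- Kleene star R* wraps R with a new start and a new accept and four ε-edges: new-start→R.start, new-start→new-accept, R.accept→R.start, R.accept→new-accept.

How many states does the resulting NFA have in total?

18

Per subexpression:
Each of the 6 symbol leaves contributes a 2-state fragment.
  rr : 4 states
  p ∪ rr : 8 states
  (p ∪ rr)* : 10 states
  r ∪ q ∪ p ∪ (p ∪ rr)* : 18 states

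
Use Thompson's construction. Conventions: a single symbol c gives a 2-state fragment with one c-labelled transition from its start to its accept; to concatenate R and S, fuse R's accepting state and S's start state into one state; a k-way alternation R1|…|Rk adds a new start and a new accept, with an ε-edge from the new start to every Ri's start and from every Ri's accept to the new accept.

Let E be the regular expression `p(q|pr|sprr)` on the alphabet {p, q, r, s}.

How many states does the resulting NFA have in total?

13

Recursing over subexpressions:
Each of the 8 symbol leaves contributes a 2-state fragment.
  pr : 3 states
  sprr : 5 states
  q|pr|sprr : 12 states
  p(q|pr|sprr) : 13 states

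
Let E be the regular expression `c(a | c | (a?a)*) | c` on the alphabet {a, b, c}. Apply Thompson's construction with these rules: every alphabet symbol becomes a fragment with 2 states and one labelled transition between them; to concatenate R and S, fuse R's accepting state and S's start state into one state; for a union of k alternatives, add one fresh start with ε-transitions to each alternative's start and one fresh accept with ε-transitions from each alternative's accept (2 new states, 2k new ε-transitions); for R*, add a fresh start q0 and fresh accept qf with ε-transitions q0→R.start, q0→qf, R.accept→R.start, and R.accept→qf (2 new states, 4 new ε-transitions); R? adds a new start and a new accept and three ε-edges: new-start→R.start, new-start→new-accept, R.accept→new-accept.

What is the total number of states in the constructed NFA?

Bottom-up over the parse tree:
Each of the 6 symbol leaves contributes a 2-state fragment.
  a? — 4 states
  a?a — 5 states
  (a?a)* — 7 states
  a | c | (a?a)* — 13 states
  c(a | c | (a?a)*) — 14 states
  c(a | c | (a?a)*) | c — 18 states

18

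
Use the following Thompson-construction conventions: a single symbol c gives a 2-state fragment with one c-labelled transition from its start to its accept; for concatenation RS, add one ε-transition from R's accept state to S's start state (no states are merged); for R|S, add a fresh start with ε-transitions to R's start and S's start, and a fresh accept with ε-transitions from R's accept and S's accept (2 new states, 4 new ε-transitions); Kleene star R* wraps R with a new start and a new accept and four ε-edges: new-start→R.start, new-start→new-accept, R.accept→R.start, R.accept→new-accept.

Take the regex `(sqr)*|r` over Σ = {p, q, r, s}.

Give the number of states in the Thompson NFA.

12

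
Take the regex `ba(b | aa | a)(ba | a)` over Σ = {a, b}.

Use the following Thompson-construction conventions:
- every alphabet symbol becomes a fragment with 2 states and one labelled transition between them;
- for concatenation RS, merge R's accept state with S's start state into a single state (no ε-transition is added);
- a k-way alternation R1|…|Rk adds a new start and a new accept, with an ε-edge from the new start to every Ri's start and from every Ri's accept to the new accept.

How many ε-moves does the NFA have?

10

Recursing over subexpressions:
Each of the 9 symbol leaves contributes 0 ε-transitions.
  aa — 0 ε-transitions
  b | aa | a — 6 ε-transitions
  ba — 0 ε-transitions
  ba | a — 4 ε-transitions
  ba(b | aa | a)(ba | a) — 10 ε-transitions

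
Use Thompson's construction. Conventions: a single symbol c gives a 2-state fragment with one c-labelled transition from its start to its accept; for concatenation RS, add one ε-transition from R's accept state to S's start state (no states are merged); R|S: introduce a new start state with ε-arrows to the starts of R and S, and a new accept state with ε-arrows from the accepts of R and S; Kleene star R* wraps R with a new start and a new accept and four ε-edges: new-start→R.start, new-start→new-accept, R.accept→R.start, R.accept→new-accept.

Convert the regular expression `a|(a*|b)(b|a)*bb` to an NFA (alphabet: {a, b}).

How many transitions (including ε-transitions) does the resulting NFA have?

30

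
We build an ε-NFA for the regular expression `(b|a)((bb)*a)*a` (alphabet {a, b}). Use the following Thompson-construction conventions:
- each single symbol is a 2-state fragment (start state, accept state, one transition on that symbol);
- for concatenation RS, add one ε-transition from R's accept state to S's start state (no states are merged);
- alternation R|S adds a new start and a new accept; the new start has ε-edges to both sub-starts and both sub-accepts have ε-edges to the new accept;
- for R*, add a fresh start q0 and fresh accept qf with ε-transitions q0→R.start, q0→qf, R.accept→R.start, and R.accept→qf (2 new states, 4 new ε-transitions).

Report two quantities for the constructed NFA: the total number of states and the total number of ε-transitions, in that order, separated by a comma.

18, 16

Building bottom-up:
Each of the 6 symbol leaves contributes 2 states and 0 ε-transitions.
  b|a → 6 states, 4 ε-transitions
  bb → 4 states, 1 ε-transition
  (bb)* → 6 states, 5 ε-transitions
  (bb)*a → 8 states, 6 ε-transitions
  ((bb)*a)* → 10 states, 10 ε-transitions
  (b|a)((bb)*a)*a → 18 states, 16 ε-transitions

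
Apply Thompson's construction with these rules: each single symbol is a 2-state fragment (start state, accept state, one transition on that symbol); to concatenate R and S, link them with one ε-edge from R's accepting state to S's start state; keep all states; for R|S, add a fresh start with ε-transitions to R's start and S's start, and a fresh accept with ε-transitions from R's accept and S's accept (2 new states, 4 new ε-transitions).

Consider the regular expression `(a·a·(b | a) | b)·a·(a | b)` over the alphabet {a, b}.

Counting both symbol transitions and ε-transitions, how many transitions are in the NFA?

24

By structural recursion:
Each of the 8 symbol leaves contributes 1 transition (1 symbol, 0 ε).
  b | a → 6 transitions (2 symbol, 4 ε)
  a·a·(b | a) → 10 transitions (4 symbol, 6 ε)
  a·a·(b | a) | b → 15 transitions (5 symbol, 10 ε)
  a | b → 6 transitions (2 symbol, 4 ε)
  (a·a·(b | a) | b)·a·(a | b) → 24 transitions (8 symbol, 16 ε)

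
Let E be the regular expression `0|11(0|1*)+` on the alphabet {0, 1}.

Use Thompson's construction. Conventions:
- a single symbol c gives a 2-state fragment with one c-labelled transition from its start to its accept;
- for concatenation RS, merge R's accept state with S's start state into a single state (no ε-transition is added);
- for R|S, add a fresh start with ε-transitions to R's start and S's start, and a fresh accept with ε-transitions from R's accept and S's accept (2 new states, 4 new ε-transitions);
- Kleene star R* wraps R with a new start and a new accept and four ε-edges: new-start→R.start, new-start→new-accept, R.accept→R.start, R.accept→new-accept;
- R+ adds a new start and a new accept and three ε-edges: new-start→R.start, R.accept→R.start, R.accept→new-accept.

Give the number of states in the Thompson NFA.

16

Recursing over subexpressions:
Each of the 5 symbol leaves contributes a 2-state fragment.
  1* → 4 states
  0|1* → 8 states
  (0|1*)+ → 10 states
  11(0|1*)+ → 12 states
  0|11(0|1*)+ → 16 states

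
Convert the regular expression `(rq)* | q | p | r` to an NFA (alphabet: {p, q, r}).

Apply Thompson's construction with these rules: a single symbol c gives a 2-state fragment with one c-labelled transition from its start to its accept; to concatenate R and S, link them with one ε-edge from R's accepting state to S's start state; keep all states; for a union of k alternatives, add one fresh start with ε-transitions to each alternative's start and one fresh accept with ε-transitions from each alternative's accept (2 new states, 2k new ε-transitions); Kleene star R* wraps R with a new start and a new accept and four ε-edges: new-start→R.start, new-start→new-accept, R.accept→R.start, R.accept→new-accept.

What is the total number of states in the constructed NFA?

By structural recursion:
Each of the 5 symbol leaves contributes a 2-state fragment.
  rq — 4 states
  (rq)* — 6 states
  (rq)* | q | p | r — 14 states

14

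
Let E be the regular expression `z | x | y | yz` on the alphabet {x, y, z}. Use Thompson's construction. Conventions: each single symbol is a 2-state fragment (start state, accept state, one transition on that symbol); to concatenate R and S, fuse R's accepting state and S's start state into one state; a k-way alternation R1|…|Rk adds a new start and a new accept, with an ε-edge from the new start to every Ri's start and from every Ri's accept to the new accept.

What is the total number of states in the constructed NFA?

Per subexpression:
Each of the 5 symbol leaves contributes a 2-state fragment.
  yz — 3 states
  z | x | y | yz — 11 states

11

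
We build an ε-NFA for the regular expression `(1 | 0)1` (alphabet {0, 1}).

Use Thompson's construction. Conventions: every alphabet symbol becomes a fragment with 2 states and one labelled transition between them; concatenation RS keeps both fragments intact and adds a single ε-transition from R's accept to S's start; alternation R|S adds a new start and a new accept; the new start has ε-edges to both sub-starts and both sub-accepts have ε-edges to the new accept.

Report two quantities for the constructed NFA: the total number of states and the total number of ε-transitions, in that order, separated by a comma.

Recursing over subexpressions:
Each of the 3 symbol leaves contributes 2 states and 0 ε-transitions.
  1 | 0 — 6 states, 4 ε-transitions
  (1 | 0)1 — 8 states, 5 ε-transitions

8, 5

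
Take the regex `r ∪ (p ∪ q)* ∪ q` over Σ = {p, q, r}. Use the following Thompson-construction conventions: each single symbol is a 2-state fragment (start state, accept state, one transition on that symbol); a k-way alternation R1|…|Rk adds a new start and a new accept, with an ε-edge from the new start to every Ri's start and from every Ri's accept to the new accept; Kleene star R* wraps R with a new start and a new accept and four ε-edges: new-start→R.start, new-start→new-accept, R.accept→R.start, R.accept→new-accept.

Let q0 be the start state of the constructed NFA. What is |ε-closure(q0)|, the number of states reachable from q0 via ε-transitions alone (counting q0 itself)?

Let C(F) = |ε-closure(F.start)| within fragment F, and note whether F accepts ε. Symbol fragments have C = 1 and do not accept ε. Then:
  p ∪ q → new start ε-reaches every alternative's start; none of them accept ε, so the new accept is not reached: C = 1 + 1 + 1 = 3
  (p ∪ q)* → C = 1 (new start) + 3 (body) + 1 (new accept) = 5
  r ∪ (p ∪ q)* ∪ q → C = 1 (new start) + (1 + 5 + 1) + 1 (new accept, since some branch ε-reaches its own accept) = 9

9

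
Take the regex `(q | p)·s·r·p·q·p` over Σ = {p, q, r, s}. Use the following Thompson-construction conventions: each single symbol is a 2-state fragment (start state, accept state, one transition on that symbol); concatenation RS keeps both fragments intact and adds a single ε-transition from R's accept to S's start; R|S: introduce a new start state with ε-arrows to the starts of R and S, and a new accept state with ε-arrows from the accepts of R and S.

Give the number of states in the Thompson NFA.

16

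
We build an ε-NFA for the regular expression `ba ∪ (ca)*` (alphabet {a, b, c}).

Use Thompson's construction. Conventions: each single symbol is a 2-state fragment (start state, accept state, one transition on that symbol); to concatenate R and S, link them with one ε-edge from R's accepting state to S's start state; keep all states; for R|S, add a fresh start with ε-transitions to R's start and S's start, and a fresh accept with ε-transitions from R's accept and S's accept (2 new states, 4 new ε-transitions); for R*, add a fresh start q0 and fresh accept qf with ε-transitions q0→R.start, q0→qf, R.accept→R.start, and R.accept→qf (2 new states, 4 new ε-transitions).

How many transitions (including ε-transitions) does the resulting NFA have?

14

Recursing over subexpressions:
Each of the 4 symbol leaves contributes 1 transition (1 symbol, 0 ε).
  ba — 3 transitions (2 symbol, 1 ε)
  ca — 3 transitions (2 symbol, 1 ε)
  (ca)* — 7 transitions (2 symbol, 5 ε)
  ba ∪ (ca)* — 14 transitions (4 symbol, 10 ε)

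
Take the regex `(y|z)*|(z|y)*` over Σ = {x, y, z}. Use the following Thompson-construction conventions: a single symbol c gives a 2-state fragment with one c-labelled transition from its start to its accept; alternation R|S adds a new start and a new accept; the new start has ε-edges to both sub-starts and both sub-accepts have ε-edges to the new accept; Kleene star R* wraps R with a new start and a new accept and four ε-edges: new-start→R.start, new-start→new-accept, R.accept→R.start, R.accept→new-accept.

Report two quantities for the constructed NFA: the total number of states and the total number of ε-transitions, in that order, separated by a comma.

Bottom-up over the parse tree:
Each of the 4 symbol leaves contributes 2 states and 0 ε-transitions.
  y|z = 6 states, 4 ε-transitions
  (y|z)* = 8 states, 8 ε-transitions
  z|y = 6 states, 4 ε-transitions
  (z|y)* = 8 states, 8 ε-transitions
  (y|z)*|(z|y)* = 18 states, 20 ε-transitions

18, 20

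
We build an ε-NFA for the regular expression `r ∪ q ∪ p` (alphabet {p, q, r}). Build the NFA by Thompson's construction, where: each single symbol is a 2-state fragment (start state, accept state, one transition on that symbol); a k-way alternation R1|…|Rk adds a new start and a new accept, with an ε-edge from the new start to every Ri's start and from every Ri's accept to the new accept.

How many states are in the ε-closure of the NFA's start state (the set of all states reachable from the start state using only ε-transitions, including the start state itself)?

4

Compute the ε-closure size of each fragment's start state recursively; a symbol fragment's start has no outgoing ε-edge, so its closure is just itself (size 1).
  r ∪ q ∪ p — new start ε-reaches every alternative's start; none of them accept ε, so the new accept is not reached: C = 1 + 1 + 1 + 1 = 4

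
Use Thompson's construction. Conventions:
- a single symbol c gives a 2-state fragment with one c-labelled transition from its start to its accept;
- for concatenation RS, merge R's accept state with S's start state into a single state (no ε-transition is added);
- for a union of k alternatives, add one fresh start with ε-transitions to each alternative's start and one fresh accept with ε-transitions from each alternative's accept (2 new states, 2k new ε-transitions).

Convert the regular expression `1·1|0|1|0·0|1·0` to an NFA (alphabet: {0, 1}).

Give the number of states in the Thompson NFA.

15

Per subexpression:
Each of the 8 symbol leaves contributes a 2-state fragment.
  1·1 → 3 states
  0·0 → 3 states
  1·0 → 3 states
  1·1|0|1|0·0|1·0 → 15 states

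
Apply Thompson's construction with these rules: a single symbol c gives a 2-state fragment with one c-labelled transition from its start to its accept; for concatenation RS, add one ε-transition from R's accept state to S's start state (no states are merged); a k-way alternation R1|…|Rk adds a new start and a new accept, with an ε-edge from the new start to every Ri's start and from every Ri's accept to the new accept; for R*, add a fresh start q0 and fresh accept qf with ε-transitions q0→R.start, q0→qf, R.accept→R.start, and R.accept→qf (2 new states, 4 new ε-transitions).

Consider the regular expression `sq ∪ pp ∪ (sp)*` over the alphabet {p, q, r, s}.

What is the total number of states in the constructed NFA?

By structural recursion:
Each of the 6 symbol leaves contributes a 2-state fragment.
  sq — 4 states
  pp — 4 states
  sp — 4 states
  (sp)* — 6 states
  sq ∪ pp ∪ (sp)* — 16 states

16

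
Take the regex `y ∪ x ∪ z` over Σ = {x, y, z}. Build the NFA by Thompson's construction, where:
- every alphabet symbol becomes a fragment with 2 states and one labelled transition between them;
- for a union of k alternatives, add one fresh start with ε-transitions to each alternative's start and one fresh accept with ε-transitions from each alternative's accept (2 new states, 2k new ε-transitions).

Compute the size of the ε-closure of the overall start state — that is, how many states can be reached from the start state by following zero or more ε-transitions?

4

Let C(F) = |ε-closure(F.start)| within fragment F, and note whether F accepts ε. Symbol fragments have C = 1 and do not accept ε. Then:
  y ∪ x ∪ z → new start ε-reaches every alternative's start; none of them accept ε, so the new accept is not reached: |closure| = 1 + 1 + 1 + 1 = 4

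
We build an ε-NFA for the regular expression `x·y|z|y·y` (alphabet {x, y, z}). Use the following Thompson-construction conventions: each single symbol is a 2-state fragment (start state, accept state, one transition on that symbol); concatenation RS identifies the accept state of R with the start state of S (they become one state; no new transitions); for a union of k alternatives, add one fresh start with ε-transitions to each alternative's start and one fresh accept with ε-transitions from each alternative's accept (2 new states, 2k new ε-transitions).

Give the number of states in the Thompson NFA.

By structural recursion:
Each of the 5 symbol leaves contributes a 2-state fragment.
  x·y → 3 states
  y·y → 3 states
  x·y|z|y·y → 10 states

10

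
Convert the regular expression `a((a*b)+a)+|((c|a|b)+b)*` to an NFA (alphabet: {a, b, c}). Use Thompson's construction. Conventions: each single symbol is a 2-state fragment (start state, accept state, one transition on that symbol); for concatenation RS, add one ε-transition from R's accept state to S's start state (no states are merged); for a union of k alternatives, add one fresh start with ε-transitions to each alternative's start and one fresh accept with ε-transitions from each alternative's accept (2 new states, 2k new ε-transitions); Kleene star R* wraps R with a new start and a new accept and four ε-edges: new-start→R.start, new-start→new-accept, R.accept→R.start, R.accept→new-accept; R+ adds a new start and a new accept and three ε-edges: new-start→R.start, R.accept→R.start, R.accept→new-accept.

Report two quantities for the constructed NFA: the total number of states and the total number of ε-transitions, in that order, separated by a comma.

Recursing over subexpressions:
Each of the 8 symbol leaves contributes 2 states and 0 ε-transitions.
  a* — 4 states, 4 ε-transitions
  a*b — 6 states, 5 ε-transitions
  (a*b)+ — 8 states, 8 ε-transitions
  (a*b)+a — 10 states, 9 ε-transitions
  ((a*b)+a)+ — 12 states, 12 ε-transitions
  a((a*b)+a)+ — 14 states, 13 ε-transitions
  c|a|b — 8 states, 6 ε-transitions
  (c|a|b)+ — 10 states, 9 ε-transitions
  (c|a|b)+b — 12 states, 10 ε-transitions
  ((c|a|b)+b)* — 14 states, 14 ε-transitions
  a((a*b)+a)+|((c|a|b)+b)* — 30 states, 31 ε-transitions

30, 31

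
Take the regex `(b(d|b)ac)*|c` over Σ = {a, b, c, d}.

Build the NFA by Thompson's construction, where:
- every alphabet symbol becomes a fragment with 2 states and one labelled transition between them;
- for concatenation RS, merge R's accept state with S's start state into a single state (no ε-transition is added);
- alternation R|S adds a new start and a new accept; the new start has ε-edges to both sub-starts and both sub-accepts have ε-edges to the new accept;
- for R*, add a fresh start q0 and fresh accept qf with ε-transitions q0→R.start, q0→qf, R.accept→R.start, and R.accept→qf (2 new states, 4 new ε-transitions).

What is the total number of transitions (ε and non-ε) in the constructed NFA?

18

Building bottom-up:
Each of the 6 symbol leaves contributes 1 transition (1 symbol, 0 ε).
  d|b → 6 transitions (2 symbol, 4 ε)
  b(d|b)ac → 9 transitions (5 symbol, 4 ε)
  (b(d|b)ac)* → 13 transitions (5 symbol, 8 ε)
  (b(d|b)ac)*|c → 18 transitions (6 symbol, 12 ε)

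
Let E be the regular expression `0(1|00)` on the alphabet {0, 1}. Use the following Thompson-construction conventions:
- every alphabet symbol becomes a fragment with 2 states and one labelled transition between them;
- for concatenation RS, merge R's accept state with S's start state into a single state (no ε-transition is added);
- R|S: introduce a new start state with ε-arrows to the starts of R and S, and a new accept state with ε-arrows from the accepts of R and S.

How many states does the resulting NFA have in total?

8

Per subexpression:
Each of the 4 symbol leaves contributes a 2-state fragment.
  00 = 3 states
  1|00 = 7 states
  0(1|00) = 8 states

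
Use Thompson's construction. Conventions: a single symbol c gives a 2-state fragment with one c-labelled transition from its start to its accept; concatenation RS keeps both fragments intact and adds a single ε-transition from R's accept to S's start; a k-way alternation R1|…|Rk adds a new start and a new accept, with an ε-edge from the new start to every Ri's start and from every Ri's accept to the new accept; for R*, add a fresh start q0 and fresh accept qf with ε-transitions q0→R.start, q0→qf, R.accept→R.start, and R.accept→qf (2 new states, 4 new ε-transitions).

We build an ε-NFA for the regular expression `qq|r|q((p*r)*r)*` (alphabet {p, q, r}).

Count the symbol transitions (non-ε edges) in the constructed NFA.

7

Recursing over subexpressions:
Each of the 7 symbol leaves contributes exactly 1 symbol transition.
  qq = 2 symbol transitions
  p* = 1 symbol transition
  p*r = 2 symbol transitions
  (p*r)* = 2 symbol transitions
  (p*r)*r = 3 symbol transitions
  ((p*r)*r)* = 3 symbol transitions
  q((p*r)*r)* = 4 symbol transitions
  qq|r|q((p*r)*r)* = 7 symbol transitions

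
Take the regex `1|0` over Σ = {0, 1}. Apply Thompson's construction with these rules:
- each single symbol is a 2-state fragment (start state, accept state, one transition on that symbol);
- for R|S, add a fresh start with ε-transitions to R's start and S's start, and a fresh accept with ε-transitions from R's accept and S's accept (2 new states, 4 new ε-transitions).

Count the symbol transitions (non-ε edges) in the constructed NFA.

Recursing over subexpressions:
Each of the 2 symbol leaves contributes exactly 1 symbol transition.
  1|0 = 2 symbol transitions

2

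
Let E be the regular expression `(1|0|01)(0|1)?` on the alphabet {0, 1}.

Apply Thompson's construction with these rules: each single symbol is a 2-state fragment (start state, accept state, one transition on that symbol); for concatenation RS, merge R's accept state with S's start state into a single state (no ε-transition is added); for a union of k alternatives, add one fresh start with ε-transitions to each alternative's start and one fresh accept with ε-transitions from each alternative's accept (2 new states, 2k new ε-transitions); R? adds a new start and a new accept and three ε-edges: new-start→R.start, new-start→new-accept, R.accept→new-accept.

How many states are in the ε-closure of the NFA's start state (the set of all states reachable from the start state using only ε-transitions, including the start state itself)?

Work bottom-up. For each fragment F, track |ε-closure(F.start)| and whether F's accept lies in that closure (i.e. whether F accepts ε). A single-symbol fragment has closure size 1 and does not accept ε.
  01 — same as the first factor's closure: |closure| = 1
  1|0|01 — |closure| = 1 + 1 + 1 + 1 = 4 (the new accept is not ε-reachable since no branch accepts ε)
  0|1 — new start ε-reaches every alternative's start; none of them accept ε, so the new accept is not reached: |closure| = 1 + 1 + 1 = 3
  (0|1)? — new start has ε-edges to the inner start and to the new accept, so |closure| = 2 + 3 = 5
  (1|0|01)(0|1)? — |closure| equals the left operand's closure size = 4 (its accept is not ε-reachable, so the closure stops there)

4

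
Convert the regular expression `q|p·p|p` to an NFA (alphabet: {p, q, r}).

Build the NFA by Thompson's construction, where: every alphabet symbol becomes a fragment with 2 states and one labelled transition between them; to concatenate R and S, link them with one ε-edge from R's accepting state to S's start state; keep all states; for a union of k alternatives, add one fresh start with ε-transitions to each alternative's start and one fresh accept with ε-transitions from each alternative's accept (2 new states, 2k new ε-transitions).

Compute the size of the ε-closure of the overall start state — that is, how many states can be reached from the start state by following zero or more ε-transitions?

Work bottom-up. For each fragment F, track |ε-closure(F.start)| and whether F's accept lies in that closure (i.e. whether F accepts ε). A single-symbol fragment has closure size 1 and does not accept ε.
  p·p → same as the first factor's closure: |ε-closure| = 1
  q|p·p|p → new start ε-reaches every alternative's start; none of them accept ε, so the new accept is not reached: |ε-closure| = 1 + 1 + 1 + 1 = 4

4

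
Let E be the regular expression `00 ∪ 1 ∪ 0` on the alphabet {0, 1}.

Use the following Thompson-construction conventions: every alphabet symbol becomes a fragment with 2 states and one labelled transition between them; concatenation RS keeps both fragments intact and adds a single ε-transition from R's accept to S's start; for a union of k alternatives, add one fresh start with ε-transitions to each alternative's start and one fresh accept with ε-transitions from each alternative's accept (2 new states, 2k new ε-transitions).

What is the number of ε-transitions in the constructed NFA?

Bottom-up over the parse tree:
Each of the 4 symbol leaves contributes 0 ε-transitions.
  00 = 1 ε-transition
  00 ∪ 1 ∪ 0 = 7 ε-transitions

7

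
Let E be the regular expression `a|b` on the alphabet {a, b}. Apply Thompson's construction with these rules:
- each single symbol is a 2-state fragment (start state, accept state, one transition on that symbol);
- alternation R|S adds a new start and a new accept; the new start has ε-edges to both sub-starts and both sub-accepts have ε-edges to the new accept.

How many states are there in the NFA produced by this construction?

6

Recursing over subexpressions:
Each of the 2 symbol leaves contributes a 2-state fragment.
  a|b — 6 states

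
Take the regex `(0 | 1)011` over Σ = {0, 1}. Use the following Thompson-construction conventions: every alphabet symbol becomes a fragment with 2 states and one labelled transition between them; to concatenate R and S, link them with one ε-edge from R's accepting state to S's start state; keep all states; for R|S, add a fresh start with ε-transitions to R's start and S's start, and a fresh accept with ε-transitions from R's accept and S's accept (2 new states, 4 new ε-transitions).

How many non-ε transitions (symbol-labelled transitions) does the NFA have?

5

Recursing over subexpressions:
Each of the 5 symbol leaves contributes exactly 1 symbol transition.
  0 | 1 = 2 symbol transitions
  (0 | 1)011 = 5 symbol transitions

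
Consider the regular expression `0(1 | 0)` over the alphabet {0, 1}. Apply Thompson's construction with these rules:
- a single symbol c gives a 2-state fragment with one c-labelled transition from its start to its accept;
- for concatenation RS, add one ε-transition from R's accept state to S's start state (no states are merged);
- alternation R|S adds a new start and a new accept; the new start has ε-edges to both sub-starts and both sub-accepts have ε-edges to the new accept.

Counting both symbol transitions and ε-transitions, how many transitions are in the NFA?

Recursing over subexpressions:
Each of the 3 symbol leaves contributes 1 transition (1 symbol, 0 ε).
  1 | 0 — 6 transitions (2 symbol, 4 ε)
  0(1 | 0) — 8 transitions (3 symbol, 5 ε)

8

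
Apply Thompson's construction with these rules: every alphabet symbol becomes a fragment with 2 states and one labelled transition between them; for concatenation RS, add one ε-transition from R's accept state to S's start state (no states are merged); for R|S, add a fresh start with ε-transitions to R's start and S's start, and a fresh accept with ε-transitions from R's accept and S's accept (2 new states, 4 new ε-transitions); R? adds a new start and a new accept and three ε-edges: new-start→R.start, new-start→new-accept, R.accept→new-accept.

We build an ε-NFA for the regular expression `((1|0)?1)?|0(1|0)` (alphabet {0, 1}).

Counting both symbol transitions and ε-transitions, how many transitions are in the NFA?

26

Bottom-up over the parse tree:
Each of the 6 symbol leaves contributes 1 transition (1 symbol, 0 ε).
  1|0 → 6 transitions (2 symbol, 4 ε)
  (1|0)? → 9 transitions (2 symbol, 7 ε)
  (1|0)?1 → 11 transitions (3 symbol, 8 ε)
  ((1|0)?1)? → 14 transitions (3 symbol, 11 ε)
  1|0 → 6 transitions (2 symbol, 4 ε)
  0(1|0) → 8 transitions (3 symbol, 5 ε)
  ((1|0)?1)?|0(1|0) → 26 transitions (6 symbol, 20 ε)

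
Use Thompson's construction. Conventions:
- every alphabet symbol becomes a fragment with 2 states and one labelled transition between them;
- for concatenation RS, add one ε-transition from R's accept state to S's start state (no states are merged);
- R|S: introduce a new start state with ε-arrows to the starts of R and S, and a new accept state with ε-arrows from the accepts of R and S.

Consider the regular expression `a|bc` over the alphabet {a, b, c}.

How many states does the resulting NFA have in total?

8

Bottom-up over the parse tree:
Each of the 3 symbol leaves contributes a 2-state fragment.
  bc — 4 states
  a|bc — 8 states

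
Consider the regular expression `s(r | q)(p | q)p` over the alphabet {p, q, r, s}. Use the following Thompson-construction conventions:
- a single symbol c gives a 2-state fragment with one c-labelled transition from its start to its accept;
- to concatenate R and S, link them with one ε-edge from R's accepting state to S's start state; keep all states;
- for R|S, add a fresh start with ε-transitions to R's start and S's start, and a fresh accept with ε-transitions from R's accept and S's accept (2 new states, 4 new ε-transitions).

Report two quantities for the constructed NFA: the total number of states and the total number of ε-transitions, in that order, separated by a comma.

16, 11

Recursing over subexpressions:
Each of the 6 symbol leaves contributes 2 states and 0 ε-transitions.
  r | q — 6 states, 4 ε-transitions
  p | q — 6 states, 4 ε-transitions
  s(r | q)(p | q)p — 16 states, 11 ε-transitions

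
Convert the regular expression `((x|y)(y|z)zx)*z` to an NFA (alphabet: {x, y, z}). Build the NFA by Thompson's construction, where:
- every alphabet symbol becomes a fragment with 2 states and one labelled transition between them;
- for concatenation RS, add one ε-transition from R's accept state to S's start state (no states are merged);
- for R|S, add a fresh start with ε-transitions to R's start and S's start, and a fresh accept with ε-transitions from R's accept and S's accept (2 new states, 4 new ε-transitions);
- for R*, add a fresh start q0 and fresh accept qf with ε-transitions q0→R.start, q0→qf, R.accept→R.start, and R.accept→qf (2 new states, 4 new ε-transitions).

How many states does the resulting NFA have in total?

20

Recursing over subexpressions:
Each of the 7 symbol leaves contributes a 2-state fragment.
  x|y = 6 states
  y|z = 6 states
  (x|y)(y|z)zx = 16 states
  ((x|y)(y|z)zx)* = 18 states
  ((x|y)(y|z)zx)*z = 20 states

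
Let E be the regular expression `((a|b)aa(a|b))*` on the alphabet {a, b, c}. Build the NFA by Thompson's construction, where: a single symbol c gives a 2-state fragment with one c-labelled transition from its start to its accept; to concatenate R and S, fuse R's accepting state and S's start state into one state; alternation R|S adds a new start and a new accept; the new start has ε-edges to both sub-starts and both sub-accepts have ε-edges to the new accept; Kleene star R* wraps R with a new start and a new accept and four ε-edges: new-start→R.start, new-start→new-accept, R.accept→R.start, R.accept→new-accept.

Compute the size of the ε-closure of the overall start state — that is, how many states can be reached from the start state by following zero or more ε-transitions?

Work bottom-up. For each fragment F, track |ε-closure(F.start)| and whether F's accept lies in that closure (i.e. whether F accepts ε). A single-symbol fragment has closure size 1 and does not accept ε.
  a|b — |closure| = 1 + 1 + 1 = 3 (the new accept is not ε-reachable since no branch accepts ε)
  a|b — |closure| = 1 + 1 + 1 = 3 (the new accept is not ε-reachable since no branch accepts ε)
  (a|b)aa(a|b) — same as the first factor's closure: |closure| = 3
  ((a|b)aa(a|b))* — |closure| = 1 (new start) + 3 (body) + 1 (new accept) = 5

5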